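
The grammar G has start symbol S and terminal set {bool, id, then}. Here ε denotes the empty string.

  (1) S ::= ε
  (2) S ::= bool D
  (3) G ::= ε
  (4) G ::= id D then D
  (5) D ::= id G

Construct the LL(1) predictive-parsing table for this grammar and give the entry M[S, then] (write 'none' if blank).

none

FIRST(S) = {ε, bool}
FIRST(G) = {ε, id}
FIRST(D) = {id}
FOLLOW(S) includes $ since S is the start symbol.
FOLLOW(S): S appears on no right-hand side. Thus FOLLOW(S) = {$}.
For S ::= ε: FIRST(ε) = {ε}, so it goes in M[S, t] for t ∈ {}; since ε ∈ FIRST, also for every t ∈ FOLLOW(S) = {$}.
For S ::= bool D: FIRST(bool D) = {bool}, so it goes in M[S, t] for t ∈ {bool}.
None of these place a production in M[S, then].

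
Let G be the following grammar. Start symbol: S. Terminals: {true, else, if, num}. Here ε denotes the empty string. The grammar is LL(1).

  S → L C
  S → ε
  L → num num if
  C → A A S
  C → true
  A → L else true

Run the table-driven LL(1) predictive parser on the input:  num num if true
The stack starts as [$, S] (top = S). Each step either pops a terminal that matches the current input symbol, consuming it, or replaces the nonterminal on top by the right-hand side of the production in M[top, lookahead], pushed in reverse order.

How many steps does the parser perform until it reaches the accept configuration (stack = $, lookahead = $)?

7

     Stack           Input              Action
  1  $ S             num num if true $  expand S → L C
  2  $ C L           num num if true $  expand L → num num if
  3  $ C if num num  num num if true $  match num
  4  $ C if num      num if true $      match num
  5  $ C if          if true $          match if
  6  $ C             true $             expand C → true
  7  $ true          true $             match true
Accept reached after 7 steps.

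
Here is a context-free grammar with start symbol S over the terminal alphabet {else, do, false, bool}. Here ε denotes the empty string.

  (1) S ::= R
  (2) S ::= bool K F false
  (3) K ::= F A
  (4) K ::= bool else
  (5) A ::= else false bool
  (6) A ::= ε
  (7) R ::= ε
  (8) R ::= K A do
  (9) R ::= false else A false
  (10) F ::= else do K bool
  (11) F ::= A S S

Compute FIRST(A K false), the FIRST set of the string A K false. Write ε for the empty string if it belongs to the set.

FIRST(A) = {ε, else}
FIRST(S) = {ε, bool, do, else, false}  (via R)
FIRST(F) = {ε, bool, do, else, false}  (via A S S)
FIRST(K) = {ε, bool, do, else, false}  (via F A)
FIRST(R) = {ε, bool, do, else, false}  (via K A do)
FIRST(A K false): take FIRST of each symbol in turn, carrying on past any symbol whose FIRST contains ε; result {bool, do, else, false}.

{bool, do, else, false}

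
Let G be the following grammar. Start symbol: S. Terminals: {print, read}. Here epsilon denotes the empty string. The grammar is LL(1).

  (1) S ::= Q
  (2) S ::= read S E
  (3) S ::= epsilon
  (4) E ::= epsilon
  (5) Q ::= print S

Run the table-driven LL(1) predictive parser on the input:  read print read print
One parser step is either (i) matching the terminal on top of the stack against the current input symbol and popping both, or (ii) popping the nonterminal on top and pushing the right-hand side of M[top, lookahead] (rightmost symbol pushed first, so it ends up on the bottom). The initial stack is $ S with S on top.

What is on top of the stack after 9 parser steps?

print

step 1: stack=$ S  input=read print read print $  — expand S ::= read S E
step 2: stack=$ E S read  input=read print read print $  — match read
step 3: stack=$ E S  input=print read print $  — expand S ::= Q
step 4: stack=$ E Q  input=print read print $  — expand Q ::= print S
step 5: stack=$ E S print  input=print read print $  — match print
step 6: stack=$ E S  input=read print $  — expand S ::= read S E
step 7: stack=$ E E S read  input=read print $  — match read
step 8: stack=$ E E S  input=print $  — expand S ::= Q
step 9: stack=$ E E Q  input=print $  — expand Q ::= print S
Stack after step 9: $ E E S print (top = print).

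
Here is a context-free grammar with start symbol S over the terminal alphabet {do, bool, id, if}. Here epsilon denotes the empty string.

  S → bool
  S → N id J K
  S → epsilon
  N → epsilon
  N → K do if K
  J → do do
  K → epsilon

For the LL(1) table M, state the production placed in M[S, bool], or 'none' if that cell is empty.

S → bool

FIRST(J) = {do}
FIRST(K) = {epsilon}
FIRST(N) = {epsilon, do}  (via K do if K)
FIRST(S) = {epsilon, bool, do, id}  (via N id J K)
FOLLOW(S) includes $ since S is the start symbol.
FOLLOW(S): S appears on no right-hand side. Thus FOLLOW(S) = {$}.
For S → bool: FIRST(bool) = {bool}, so it goes in M[S, t] for t ∈ {bool}.
For S → N id J K: FIRST(N id J K) = {do, id}, so it goes in M[S, t] for t ∈ {do, id}.
For S → epsilon: FIRST(epsilon) = {epsilon}, so it goes in M[S, t] for t ∈ {}; since epsilon ∈ FIRST, also for every t ∈ FOLLOW(S) = {$}.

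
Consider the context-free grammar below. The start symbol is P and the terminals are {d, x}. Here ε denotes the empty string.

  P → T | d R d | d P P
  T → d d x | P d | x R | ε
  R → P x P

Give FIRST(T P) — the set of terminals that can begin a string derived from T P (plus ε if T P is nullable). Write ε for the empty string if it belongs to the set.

{ε, d, x}

FIRST(P) = {ε, d, x}  (via T)
FIRST(T) = {ε, d, x}  (via P d)
FIRST(R) = {d, x}  (via P x P)
FIRST(T P): take FIRST of each symbol in turn, carrying on past any symbol whose FIRST contains ε; result {ε, d, x}.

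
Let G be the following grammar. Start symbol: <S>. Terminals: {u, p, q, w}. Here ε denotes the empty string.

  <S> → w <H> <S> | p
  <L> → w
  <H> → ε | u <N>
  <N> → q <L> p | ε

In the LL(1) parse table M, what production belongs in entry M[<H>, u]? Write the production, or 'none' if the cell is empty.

FIRST(<S>) = {p, w}
FIRST(<L>) = {w}
FIRST(<H>) = {ε, u}
FIRST(<N>) = {ε, q}
FOLLOW(<S>) includes $ since <S> is the start symbol.
FOLLOW(<H>): in <S>→w <H> <S>, <H> is followed by <S> with FIRST {p, w}. Thus FOLLOW(<H>) = {p, w}.
For <H> → ε: FIRST(ε) = {ε}, so it goes in M[<H>, t] for t ∈ {}; since ε ∈ FIRST, also for every t ∈ FOLLOW(<H>) = {p, w}.
For <H> → u <N>: FIRST(u <N>) = {u}, so it goes in M[<H>, t] for t ∈ {u}.

<H> → u <N>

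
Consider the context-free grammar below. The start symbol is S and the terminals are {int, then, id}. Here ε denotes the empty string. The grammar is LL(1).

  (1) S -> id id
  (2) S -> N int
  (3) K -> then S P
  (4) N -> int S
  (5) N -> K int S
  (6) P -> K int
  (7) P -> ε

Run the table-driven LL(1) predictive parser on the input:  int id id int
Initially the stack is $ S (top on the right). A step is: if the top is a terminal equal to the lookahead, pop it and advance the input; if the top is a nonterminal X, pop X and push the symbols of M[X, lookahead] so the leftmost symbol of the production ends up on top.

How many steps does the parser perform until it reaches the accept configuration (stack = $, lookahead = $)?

7

step 1: stack=$ S  input=int id id int $  — expand S -> N int
step 2: stack=$ int N  input=int id id int $  — expand N -> int S
step 3: stack=$ int S int  input=int id id int $  — match int
step 4: stack=$ int S  input=id id int $  — expand S -> id id
step 5: stack=$ int id id  input=id id int $  — match id
step 6: stack=$ int id  input=id int $  — match id
step 7: stack=$ int  input=int $  — match int
Accept reached after 7 steps.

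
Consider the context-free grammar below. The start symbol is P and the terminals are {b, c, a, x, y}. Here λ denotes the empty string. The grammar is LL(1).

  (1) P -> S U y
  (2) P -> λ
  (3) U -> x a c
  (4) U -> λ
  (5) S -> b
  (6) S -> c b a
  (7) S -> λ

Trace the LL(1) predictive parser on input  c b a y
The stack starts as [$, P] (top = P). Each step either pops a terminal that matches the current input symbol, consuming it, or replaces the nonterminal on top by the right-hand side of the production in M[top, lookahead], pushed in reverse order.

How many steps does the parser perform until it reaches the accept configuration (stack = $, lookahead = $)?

     Stack        Input      Action
  1  $ P          c b a y $  expand P -> S U y
  2  $ y U S      c b a y $  expand S -> c b a
  3  $ y U a b c  c b a y $  match c
  4  $ y U a b    b a y $    match b
  5  $ y U a      a y $      match a
  6  $ y U        y $        expand U -> λ
  7  $ y          y $        match y
Accept reached after 7 steps.

7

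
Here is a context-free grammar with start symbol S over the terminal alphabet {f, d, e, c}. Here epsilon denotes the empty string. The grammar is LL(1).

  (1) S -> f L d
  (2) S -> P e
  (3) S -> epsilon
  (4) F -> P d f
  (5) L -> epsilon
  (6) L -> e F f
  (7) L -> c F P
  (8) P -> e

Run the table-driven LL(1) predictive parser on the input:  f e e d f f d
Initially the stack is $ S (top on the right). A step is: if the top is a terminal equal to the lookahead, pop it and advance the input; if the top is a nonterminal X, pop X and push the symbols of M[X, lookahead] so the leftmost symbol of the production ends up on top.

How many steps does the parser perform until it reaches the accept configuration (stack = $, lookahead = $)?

11

      Stack        Input            Action
   1  $ S          f e e d f f d $  expand S -> f L d
   2  $ d L f      f e e d f f d $  match f
   3  $ d L        e e d f f d $    expand L -> e F f
   4  $ d f F e    e e d f f d $    match e
   5  $ d f F      e d f f d $      expand F -> P d f
   6  $ d f f d P  e d f f d $      expand P -> e
   7  $ d f f d e  e d f f d $      match e
   8  $ d f f d    d f f d $        match d
   9  $ d f f      f f d $          match f
  10  $ d f        f d $            match f
  11  $ d          d $              match d
Accept reached after 11 steps.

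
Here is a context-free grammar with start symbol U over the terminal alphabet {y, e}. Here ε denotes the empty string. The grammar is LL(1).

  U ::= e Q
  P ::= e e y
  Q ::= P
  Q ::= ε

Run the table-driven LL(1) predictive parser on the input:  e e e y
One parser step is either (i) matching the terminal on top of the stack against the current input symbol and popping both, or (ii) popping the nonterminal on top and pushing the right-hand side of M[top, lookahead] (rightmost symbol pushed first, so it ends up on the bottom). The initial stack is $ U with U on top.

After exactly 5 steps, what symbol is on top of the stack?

e

     Stack    Input      Action
  1  $ U      e e e y $  expand U ::= e Q
  2  $ Q e    e e e y $  match e
  3  $ Q      e e y $    expand Q ::= P
  4  $ P      e e y $    expand P ::= e e y
  5  $ y e e  e e y $    match e
Stack after step 5: $ y e (top = e).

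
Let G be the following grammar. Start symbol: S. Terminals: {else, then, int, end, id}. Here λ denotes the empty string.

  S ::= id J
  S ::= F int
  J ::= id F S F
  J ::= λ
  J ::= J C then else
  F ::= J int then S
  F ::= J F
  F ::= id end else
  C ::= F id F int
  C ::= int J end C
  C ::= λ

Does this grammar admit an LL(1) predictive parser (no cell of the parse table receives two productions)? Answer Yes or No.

No

FIRST(S) = {id, int, then}
FIRST(J) = {λ, id, int, then}
FIRST(F) = {id, int, then}
FIRST(C) = {λ, id, int, then}
FOLLOW(S) = {$, end, id, int, then}
FOLLOW(J) = {$, end, id, int, then}
FOLLOW(F) = {$, end, id, int, then}
FOLLOW(C) = {then}
Cell M[C, int] receives both C ::= F id F int and C ::= int J end C — the grammar is not LL(1).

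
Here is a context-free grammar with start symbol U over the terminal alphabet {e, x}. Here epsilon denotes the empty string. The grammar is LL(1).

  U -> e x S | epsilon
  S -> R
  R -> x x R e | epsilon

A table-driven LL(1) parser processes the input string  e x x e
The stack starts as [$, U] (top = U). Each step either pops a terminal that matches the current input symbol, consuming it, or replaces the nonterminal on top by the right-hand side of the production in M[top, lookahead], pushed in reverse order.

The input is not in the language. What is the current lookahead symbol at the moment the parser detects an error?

     Stack      Input      Action
  1  $ U        e x x e $  expand U -> e x S
  2  $ S x e    e x x e $  match e
  3  $ S x      x x e $    match x
  4  $ S        x e $      expand S -> R
  5  $ R        x e $      expand R -> x x R e
  6  $ e R x x  x e $      match x
  7  $ e R x    e $        error: top is terminal x but lookahead is e

e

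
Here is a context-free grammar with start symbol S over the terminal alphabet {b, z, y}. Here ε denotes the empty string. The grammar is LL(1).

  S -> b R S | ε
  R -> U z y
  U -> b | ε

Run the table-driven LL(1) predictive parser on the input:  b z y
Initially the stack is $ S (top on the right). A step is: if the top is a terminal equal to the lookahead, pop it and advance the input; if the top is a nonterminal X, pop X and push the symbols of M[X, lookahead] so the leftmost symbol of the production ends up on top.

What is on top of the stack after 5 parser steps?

step 1: stack=$ S  input=b z y $  — expand S -> b R S
step 2: stack=$ S R b  input=b z y $  — match b
step 3: stack=$ S R  input=z y $  — expand R -> U z y
step 4: stack=$ S y z U  input=z y $  — expand U -> ε
step 5: stack=$ S y z  input=z y $  — match z
Stack after step 5: $ S y (top = y).

y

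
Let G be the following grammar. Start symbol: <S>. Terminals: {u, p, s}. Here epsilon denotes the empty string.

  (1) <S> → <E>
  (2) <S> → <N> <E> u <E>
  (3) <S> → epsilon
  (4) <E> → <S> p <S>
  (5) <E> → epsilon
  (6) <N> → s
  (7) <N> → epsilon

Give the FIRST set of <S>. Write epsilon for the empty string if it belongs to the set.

{epsilon, p, s, u}

FIRST(<N>) = {epsilon, s}
FIRST(<S>) = {epsilon, p, s, u}  (via <E>, <N> <E> u <E>)
FIRST(<E>) = {epsilon, p, s, u}  (via <S> p <S>)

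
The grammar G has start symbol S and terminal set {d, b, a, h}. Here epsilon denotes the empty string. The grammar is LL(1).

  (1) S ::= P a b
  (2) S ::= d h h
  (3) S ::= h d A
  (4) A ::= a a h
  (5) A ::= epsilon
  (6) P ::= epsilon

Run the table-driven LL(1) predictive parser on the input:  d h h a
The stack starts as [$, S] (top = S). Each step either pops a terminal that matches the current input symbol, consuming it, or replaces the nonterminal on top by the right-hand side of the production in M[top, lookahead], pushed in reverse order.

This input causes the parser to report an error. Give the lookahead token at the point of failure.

     Stack    Input      Action
  1  $ S      d h h a $  expand S ::= d h h
  2  $ h h d  d h h a $  match d
  3  $ h h    h h a $    match h
  4  $ h      h a $      match h
  5  $        a $        error: stack empty but input remains

a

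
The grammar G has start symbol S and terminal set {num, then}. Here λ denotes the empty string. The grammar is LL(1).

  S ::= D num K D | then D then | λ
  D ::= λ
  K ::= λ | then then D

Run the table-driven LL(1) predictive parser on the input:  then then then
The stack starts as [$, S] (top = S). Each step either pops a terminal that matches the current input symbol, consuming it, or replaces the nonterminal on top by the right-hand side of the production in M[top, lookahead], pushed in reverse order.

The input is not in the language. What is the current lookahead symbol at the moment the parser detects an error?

then

step 1: stack=$ S  input=then then then $  — expand S ::= then D then
step 2: stack=$ then D then  input=then then then $  — match then
step 3: stack=$ then D  input=then then $  — expand D ::= λ
step 4: stack=$ then  input=then then $  — match then
step 5: stack=$  input=then $  — error: stack empty but input remains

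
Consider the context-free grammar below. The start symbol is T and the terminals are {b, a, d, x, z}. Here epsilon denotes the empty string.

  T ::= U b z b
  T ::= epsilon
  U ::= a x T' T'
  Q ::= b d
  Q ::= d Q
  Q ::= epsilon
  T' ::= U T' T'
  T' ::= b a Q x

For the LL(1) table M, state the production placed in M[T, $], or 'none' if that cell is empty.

T ::= epsilon

FIRST(U): from U::=a x T' T' we get {a}. So FIRST(U) = {a}.
FIRST(Q): from Q::=b d we get {b}; from Q::=d Q we get {d}; from Q::=epsilon we get {epsilon}. So FIRST(Q) = {epsilon, b, d}.
FIRST(T): from T::=U b z b we get {a}; from T::=epsilon we get {epsilon}. So FIRST(T) = {epsilon, a}.
FIRST(T'): from T'::=U T' T' we get {a}; from T'::=b a Q x we get {b}. So FIRST(T') = {a, b}.
FOLLOW(T) includes $ since T is the start symbol.
FOLLOW(T): T appears on no right-hand side. Thus FOLLOW(T) = {$}.
For T ::= U b z b: FIRST(U b z b) = {a}, so it goes in M[T, t] for t ∈ {a}.
For T ::= epsilon: FIRST(epsilon) = {epsilon}, so it goes in M[T, t] for t ∈ {}; since epsilon ∈ FIRST, also for every t ∈ FOLLOW(T) = {$}.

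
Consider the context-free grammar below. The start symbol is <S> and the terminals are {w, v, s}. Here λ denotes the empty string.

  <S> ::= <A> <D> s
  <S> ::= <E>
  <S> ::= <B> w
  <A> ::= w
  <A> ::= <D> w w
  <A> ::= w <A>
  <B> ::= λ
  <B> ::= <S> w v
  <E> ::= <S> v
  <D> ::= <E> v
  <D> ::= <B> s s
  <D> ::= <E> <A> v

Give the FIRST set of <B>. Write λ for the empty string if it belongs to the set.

{λ, s, w}

FIRST(<S>): from <S>::=<A> <D> s we get {s, w}; from <S>::=<E> we get {s, w}; from <S>::=<B> w we get {s, w}. So FIRST(<S>) = {s, w}.
FIRST(<B>): from <B>::=λ we get {λ}; from <B>::=<S> w v we get {s, w}. So FIRST(<B>) = {λ, s, w}.
FIRST(<E>): from <E>::=<S> v we get {s, w}. So FIRST(<E>) = {s, w}.
FIRST(<D>): from <D>::=<E> v we get {s, w}; from <D>::=<B> s s we get {s, w}; from <D>::=<E> <A> v we get {s, w}. So FIRST(<D>) = {s, w}.
FIRST(<A>): from <A>::=w we get {w}; from <A>::=<D> w w we get {s, w}; from <A>::=w <A> we get {w}. So FIRST(<A>) = {s, w}.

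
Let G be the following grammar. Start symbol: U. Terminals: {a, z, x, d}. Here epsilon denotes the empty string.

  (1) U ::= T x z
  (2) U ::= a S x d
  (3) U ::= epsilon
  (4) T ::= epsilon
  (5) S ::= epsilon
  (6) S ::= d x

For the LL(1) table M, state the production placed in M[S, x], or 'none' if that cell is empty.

S ::= epsilon

FIRST(T) = {epsilon}
FIRST(S) = {epsilon, d}
FIRST(U) = {epsilon, a, x}  (via T x z)
FOLLOW(U) includes $ since U is the start symbol.
FOLLOW(S): in U::=a S x d, S is followed by x d with FIRST {x}. Thus FOLLOW(S) = {x}.
For S ::= epsilon: FIRST(epsilon) = {epsilon}, so it goes in M[S, t] for t ∈ {}; since epsilon ∈ FIRST, also for every t ∈ FOLLOW(S) = {x}.
For S ::= d x: FIRST(d x) = {d}, so it goes in M[S, t] for t ∈ {d}.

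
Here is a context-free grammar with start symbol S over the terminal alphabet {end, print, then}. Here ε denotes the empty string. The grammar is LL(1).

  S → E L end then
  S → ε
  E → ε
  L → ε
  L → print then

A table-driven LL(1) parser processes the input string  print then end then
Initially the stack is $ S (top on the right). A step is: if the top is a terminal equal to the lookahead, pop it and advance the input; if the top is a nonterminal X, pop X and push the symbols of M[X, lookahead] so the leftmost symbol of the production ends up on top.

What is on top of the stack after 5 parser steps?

step 1: stack=$ S  input=print then end then $  — expand S → E L end then
step 2: stack=$ then end L E  input=print then end then $  — expand E → ε
step 3: stack=$ then end L  input=print then end then $  — expand L → print then
step 4: stack=$ then end then print  input=print then end then $  — match print
step 5: stack=$ then end then  input=then end then $  — match then
Stack after step 5: $ then end (top = end).

end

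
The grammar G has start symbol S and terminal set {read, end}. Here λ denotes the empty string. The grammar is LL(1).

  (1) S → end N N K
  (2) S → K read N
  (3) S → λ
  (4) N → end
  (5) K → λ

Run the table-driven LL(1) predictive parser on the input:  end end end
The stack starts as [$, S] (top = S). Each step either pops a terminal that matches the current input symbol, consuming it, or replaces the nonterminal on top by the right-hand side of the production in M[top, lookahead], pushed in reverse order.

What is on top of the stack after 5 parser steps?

end

step 1: stack=$ S  input=end end end $  — expand S → end N N K
step 2: stack=$ K N N end  input=end end end $  — match end
step 3: stack=$ K N N  input=end end $  — expand N → end
step 4: stack=$ K N end  input=end end $  — match end
step 5: stack=$ K N  input=end $  — expand N → end
Stack after step 5: $ K end (top = end).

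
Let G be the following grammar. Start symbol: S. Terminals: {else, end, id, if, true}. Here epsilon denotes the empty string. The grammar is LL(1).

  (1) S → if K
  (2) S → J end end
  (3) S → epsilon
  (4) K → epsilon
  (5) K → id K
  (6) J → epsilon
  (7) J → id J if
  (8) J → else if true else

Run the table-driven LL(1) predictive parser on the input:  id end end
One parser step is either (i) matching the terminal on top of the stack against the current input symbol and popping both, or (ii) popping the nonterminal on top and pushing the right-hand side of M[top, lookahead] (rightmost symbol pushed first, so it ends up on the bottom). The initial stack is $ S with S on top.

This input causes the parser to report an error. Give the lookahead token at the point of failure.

step 1: stack=$ S  input=id end end $  — expand S → J end end
step 2: stack=$ end end J  input=id end end $  — expand J → id J if
step 3: stack=$ end end if J id  input=id end end $  — match id
step 4: stack=$ end end if J  input=end end $  — expand J → epsilon
step 5: stack=$ end end if  input=end end $  — error: top is terminal if but lookahead is end

end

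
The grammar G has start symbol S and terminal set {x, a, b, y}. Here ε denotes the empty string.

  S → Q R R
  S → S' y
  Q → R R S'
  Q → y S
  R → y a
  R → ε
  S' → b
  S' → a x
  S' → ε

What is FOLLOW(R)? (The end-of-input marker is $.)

FIRST(R) = {ε, y}
FIRST(S') = {ε, a, b}
FIRST(Q) = {ε, a, b, y}  (via R R S')
FIRST(S) = {ε, a, b, y}  (via Q R R, S' y)
FOLLOW(S) includes $ since S is the start symbol.
FOLLOW(S): in Q→y S, the suffix after S is empty, so FOLLOW(S) ⊇ FOLLOW(Q) = {$, y}. Thus FOLLOW(S) = {$, y}.
FOLLOW(Q): in S→Q R R, Q is followed by R R with FIRST {ε, y}; in S→Q R R, the suffix after Q is nullable, so FOLLOW(Q) ⊇ FOLLOW(S) = {$, y}. Thus FOLLOW(Q) = {$, y}.
FOLLOW(R): in S→Q R R (occurrence 1), R is followed by R with FIRST {ε, y}; in S→Q R R (occurrence 1), the suffix after R is nullable, so FOLLOW(R) ⊇ FOLLOW(S) = {$, y}; in S→Q R R (occurrence 2), the suffix after R is empty, so FOLLOW(R) ⊇ FOLLOW(S) = {$, y}; in Q→R R S' (occurrence 1), R is followed by R S' with FIRST {ε, a, b, y}; in Q→R R S' (occurrence 1), the suffix after R is nullable, so FOLLOW(R) ⊇ FOLLOW(Q) = {$, y}; in Q→R R S' (occurrence 2), R is followed by S' with FIRST {ε, a, b}; in Q→R R S' (occurrence 2), the suffix after R is nullable, so FOLLOW(R) ⊇ FOLLOW(Q) = {$, y}. Thus FOLLOW(R) = {$, a, b, y}.
FOLLOW(S'): in S→S' y, S' is followed by y with FIRST {y}; in Q→R R S', the suffix after S' is empty, so FOLLOW(S') ⊇ FOLLOW(Q) = {$, y}. Thus FOLLOW(S') = {$, y}.

{$, a, b, y}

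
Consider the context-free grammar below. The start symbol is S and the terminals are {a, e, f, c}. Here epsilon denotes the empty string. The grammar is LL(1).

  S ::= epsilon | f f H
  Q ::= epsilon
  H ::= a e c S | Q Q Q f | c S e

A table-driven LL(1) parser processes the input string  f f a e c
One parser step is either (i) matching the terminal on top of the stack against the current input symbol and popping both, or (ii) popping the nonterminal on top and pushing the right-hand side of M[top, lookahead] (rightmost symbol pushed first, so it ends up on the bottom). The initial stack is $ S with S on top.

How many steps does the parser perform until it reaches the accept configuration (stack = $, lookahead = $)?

     Stack      Input        Action
  1  $ S        f f a e c $  expand S ::= f f H
  2  $ H f f    f f a e c $  match f
  3  $ H f      f a e c $    match f
  4  $ H        a e c $      expand H ::= a e c S
  5  $ S c e a  a e c $      match a
  6  $ S c e    e c $        match e
  7  $ S c      c $          match c
  8  $ S        $            expand S ::= epsilon
Accept reached after 8 steps.

8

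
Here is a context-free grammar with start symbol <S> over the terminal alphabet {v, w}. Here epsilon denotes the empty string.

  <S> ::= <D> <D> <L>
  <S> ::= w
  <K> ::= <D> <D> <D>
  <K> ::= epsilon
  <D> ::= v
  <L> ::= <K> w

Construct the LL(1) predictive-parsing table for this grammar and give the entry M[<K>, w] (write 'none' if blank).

<K> ::= epsilon

FIRST(<D>): from <D>::=v we get {v}. So FIRST(<D>) = {v}.
FIRST(<S>): from <S>::=<D> <D> <L> we get {v}; from <S>::=w we get {w}. So FIRST(<S>) = {v, w}.
FIRST(<K>): from <K>::=<D> <D> <D> we get {v}; from <K>::=epsilon we get {epsilon}. So FIRST(<K>) = {epsilon, v}.
FIRST(<L>): from <L>::=<K> w we get {v, w}. So FIRST(<L>) = {v, w}.
FOLLOW(<S>) includes $ since <S> is the start symbol.
FOLLOW(<K>): in <L>::=<K> w, <K> is followed by w with FIRST {w}. Thus FOLLOW(<K>) = {w}.
For <K> ::= <D> <D> <D>: FIRST(<D> <D> <D>) = {v}, so it goes in M[<K>, t] for t ∈ {v}.
For <K> ::= epsilon: FIRST(epsilon) = {epsilon}, so it goes in M[<K>, t] for t ∈ {}; since epsilon ∈ FIRST, also for every t ∈ FOLLOW(<K>) = {w}.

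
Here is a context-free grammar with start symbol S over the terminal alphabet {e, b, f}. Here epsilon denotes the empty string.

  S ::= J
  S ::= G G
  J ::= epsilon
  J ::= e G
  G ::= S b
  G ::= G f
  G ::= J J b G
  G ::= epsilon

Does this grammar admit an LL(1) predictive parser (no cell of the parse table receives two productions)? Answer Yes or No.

FIRST(S) = {epsilon, b, e, f}
FIRST(J) = {epsilon, e}
FIRST(G) = {epsilon, b, e, f}
FOLLOW(S) = {$, b}
FOLLOW(J) = {$, b, e}
FOLLOW(G) = {$, b, e, f}
Cell M[G, b] receives both G ::= S b and G ::= G f and G ::= J J b G and G ::= epsilon — the grammar is not LL(1).

No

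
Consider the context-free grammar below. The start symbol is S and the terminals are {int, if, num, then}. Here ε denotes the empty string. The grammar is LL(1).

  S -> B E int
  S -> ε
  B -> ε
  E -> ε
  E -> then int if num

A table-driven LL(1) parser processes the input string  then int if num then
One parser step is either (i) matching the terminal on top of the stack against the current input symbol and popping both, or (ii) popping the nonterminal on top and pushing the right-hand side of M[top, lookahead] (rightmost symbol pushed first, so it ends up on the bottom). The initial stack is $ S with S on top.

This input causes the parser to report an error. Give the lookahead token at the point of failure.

then

step 1: stack=$ S  input=then int if num then $  — expand S -> B E int
step 2: stack=$ int E B  input=then int if num then $  — expand B -> ε
step 3: stack=$ int E  input=then int if num then $  — expand E -> then int if num
step 4: stack=$ int num if int then  input=then int if num then $  — match then
step 5: stack=$ int num if int  input=int if num then $  — match int
step 6: stack=$ int num if  input=if num then $  — match if
step 7: stack=$ int num  input=num then $  — match num
step 8: stack=$ int  input=then $  — error: top is terminal int but lookahead is then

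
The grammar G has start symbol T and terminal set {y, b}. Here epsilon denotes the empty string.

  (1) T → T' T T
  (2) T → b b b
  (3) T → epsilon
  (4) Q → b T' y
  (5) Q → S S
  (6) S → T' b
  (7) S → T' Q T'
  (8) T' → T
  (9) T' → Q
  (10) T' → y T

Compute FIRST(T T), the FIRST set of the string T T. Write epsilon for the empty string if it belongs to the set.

{epsilon, b, y}

FIRST(T) = {epsilon, b, y}  (via T' T T)
FIRST(Q) = {b, y}  (via S S)
FIRST(T') = {epsilon, b, y}  (via T, Q)
FIRST(S) = {b, y}  (via T' b, T' Q T')
FIRST(T T): take FIRST of each symbol in turn, carrying on past any symbol whose FIRST contains epsilon; result {epsilon, b, y}.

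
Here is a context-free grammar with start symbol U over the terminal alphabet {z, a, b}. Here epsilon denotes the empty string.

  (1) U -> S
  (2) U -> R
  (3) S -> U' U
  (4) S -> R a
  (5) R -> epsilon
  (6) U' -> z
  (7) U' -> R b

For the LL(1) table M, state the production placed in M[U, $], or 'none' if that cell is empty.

U -> R

FIRST(R) = {epsilon}
FIRST(U') = {b, z}  (via R b)
FIRST(S) = {a, b, z}  (via U' U, R a)
FIRST(U) = {epsilon, a, b, z}  (via S, R)
FOLLOW(U) includes $ since U is the start symbol.
FOLLOW(U): in S->U' U, the suffix after U is empty, so FOLLOW(U) ⊇ FOLLOW(S) = {$}. Thus FOLLOW(U) = {$}.
FOLLOW(S): in U->S, the suffix after S is empty, so FOLLOW(S) ⊇ FOLLOW(U) = {$}. Thus FOLLOW(S) = {$}.
For U -> S: FIRST(S) = {a, b, z}, so it goes in M[U, t] for t ∈ {a, b, z}.
For U -> R: FIRST(R) = {epsilon}, so it goes in M[U, t] for t ∈ {}; since epsilon ∈ FIRST, also for every t ∈ FOLLOW(U) = {$}.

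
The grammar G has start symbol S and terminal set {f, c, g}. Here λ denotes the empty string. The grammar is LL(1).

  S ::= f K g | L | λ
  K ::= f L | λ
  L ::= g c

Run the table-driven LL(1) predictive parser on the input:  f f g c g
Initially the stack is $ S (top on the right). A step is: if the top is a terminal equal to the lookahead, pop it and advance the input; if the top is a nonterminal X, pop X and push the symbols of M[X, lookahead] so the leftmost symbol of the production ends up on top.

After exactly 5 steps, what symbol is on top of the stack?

g

step 1: stack=$ S  input=f f g c g $  — expand S ::= f K g
step 2: stack=$ g K f  input=f f g c g $  — match f
step 3: stack=$ g K  input=f g c g $  — expand K ::= f L
step 4: stack=$ g L f  input=f g c g $  — match f
step 5: stack=$ g L  input=g c g $  — expand L ::= g c
Stack after step 5: $ g c g (top = g).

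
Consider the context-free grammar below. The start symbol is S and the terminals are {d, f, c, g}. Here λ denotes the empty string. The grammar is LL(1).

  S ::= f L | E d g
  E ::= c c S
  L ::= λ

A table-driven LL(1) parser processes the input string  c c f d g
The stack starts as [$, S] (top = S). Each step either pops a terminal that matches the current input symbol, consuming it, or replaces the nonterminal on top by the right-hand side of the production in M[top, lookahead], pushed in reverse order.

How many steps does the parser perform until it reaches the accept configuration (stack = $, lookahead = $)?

9

step 1: stack=$ S  input=c c f d g $  — expand S ::= E d g
step 2: stack=$ g d E  input=c c f d g $  — expand E ::= c c S
step 3: stack=$ g d S c c  input=c c f d g $  — match c
step 4: stack=$ g d S c  input=c f d g $  — match c
step 5: stack=$ g d S  input=f d g $  — expand S ::= f L
step 6: stack=$ g d L f  input=f d g $  — match f
step 7: stack=$ g d L  input=d g $  — expand L ::= λ
step 8: stack=$ g d  input=d g $  — match d
step 9: stack=$ g  input=g $  — match g
Accept reached after 9 steps.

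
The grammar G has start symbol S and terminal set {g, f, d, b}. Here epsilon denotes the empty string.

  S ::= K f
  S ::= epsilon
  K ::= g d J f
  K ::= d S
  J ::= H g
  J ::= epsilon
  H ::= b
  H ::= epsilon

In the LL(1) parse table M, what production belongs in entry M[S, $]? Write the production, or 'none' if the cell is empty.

S ::= epsilon

FIRST(K): from K::=g d J f we get {g}; from K::=d S we get {d}. So FIRST(K) = {d, g}.
FIRST(H): from H::=b we get {b}; from H::=epsilon we get {epsilon}. So FIRST(H) = {epsilon, b}.
FIRST(S): from S::=K f we get {d, g}; from S::=epsilon we get {epsilon}. So FIRST(S) = {epsilon, d, g}.
FIRST(J): from J::=H g we get {b, g}; from J::=epsilon we get {epsilon}. So FIRST(J) = {epsilon, b, g}.
FOLLOW(S) includes $ since S is the start symbol.
FOLLOW(K): in S::=K f, K is followed by f with FIRST {f}. Thus FOLLOW(K) = {f}.
FOLLOW(S): in K::=d S, the suffix after S is empty, so FOLLOW(S) ⊇ FOLLOW(K) = {f}. Thus FOLLOW(S) = {$, f}.
For S ::= K f: FIRST(K f) = {d, g}, so it goes in M[S, t] for t ∈ {d, g}.
For S ::= epsilon: FIRST(epsilon) = {epsilon}, so it goes in M[S, t] for t ∈ {}; since epsilon ∈ FIRST, also for every t ∈ FOLLOW(S) = {$, f}.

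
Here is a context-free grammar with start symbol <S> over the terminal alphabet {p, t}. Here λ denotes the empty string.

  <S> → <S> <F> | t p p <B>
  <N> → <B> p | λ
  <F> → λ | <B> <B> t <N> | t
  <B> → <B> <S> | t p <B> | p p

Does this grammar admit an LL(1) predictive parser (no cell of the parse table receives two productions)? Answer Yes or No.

FIRST(<S>) = {t}
FIRST(<N>) = {λ, p, t}
FIRST(<F>) = {λ, p, t}
FIRST(<B>) = {p, t}
FOLLOW(<S>) = {$, p, t}
FOLLOW(<N>) = {$, p, t}
FOLLOW(<F>) = {$, p, t}
FOLLOW(<B>) = {$, p, t}
Cell M[<B>, p] receives both <B> → <B> <S> and <B> → p p — the grammar is not LL(1).

No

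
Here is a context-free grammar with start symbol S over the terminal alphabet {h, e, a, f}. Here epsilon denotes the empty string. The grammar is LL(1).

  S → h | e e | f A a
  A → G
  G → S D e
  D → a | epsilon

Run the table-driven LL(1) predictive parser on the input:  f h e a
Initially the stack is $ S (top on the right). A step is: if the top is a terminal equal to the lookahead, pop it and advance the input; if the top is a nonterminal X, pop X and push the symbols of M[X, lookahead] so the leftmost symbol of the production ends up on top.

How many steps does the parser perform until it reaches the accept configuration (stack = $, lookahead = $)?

9

     Stack      Input      Action
  1  $ S        f h e a $  expand S → f A a
  2  $ a A f    f h e a $  match f
  3  $ a A      h e a $    expand A → G
  4  $ a G      h e a $    expand G → S D e
  5  $ a e D S  h e a $    expand S → h
  6  $ a e D h  h e a $    match h
  7  $ a e D    e a $      expand D → epsilon
  8  $ a e      e a $      match e
  9  $ a        a $        match a
Accept reached after 9 steps.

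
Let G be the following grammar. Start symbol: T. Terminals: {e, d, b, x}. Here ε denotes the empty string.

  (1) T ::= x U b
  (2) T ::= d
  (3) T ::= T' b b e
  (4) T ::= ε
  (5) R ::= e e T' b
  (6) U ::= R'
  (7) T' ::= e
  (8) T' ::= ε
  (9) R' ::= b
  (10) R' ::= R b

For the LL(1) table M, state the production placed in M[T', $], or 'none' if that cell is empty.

none

FIRST(R) = {e}
FIRST(T') = {ε, e}
FIRST(T) = {ε, b, d, e, x}  (via T' b b e)
FIRST(R') = {b, e}  (via R b)
FIRST(U) = {b, e}  (via R')
FOLLOW(T) includes $ since T is the start symbol.
FOLLOW(T'): in T::=T' b b e, T' is followed by b b e with FIRST {b}; in R::=e e T' b, T' is followed by b with FIRST {b}. Thus FOLLOW(T') = {b}.
For T' ::= e: FIRST(e) = {e}, so it goes in M[T', t] for t ∈ {e}.
For T' ::= ε: FIRST(ε) = {ε}, so it goes in M[T', t] for t ∈ {}; since ε ∈ FIRST, also for every t ∈ FOLLOW(T') = {b}.
None of these place a production in M[T', $].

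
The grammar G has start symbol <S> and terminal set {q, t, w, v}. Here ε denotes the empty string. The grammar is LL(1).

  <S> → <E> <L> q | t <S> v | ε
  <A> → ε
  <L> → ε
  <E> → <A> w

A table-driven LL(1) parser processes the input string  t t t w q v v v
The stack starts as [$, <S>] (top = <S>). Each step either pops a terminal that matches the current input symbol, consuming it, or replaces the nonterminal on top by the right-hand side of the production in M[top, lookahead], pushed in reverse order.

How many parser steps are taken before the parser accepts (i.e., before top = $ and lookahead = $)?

15

      Stack                Input              Action
   1  $ <S>                t t t w q v v v $  expand <S> → t <S> v
   2  $ v <S> t            t t t w q v v v $  match t
   3  $ v <S>              t t w q v v v $    expand <S> → t <S> v
   4  $ v v <S> t          t t w q v v v $    match t
   5  $ v v <S>            t w q v v v $      expand <S> → t <S> v
   6  $ v v v <S> t        t w q v v v $      match t
   7  $ v v v <S>          w q v v v $        expand <S> → <E> <L> q
   8  $ v v v q <L> <E>    w q v v v $        expand <E> → <A> w
   9  $ v v v q <L> w <A>  w q v v v $        expand <A> → ε
  10  $ v v v q <L> w      w q v v v $        match w
  11  $ v v v q <L>        q v v v $          expand <L> → ε
  12  $ v v v q            q v v v $          match q
  13  $ v v v              v v v $            match v
  14  $ v v                v v $              match v
  15  $ v                  v $                match v
Accept reached after 15 steps.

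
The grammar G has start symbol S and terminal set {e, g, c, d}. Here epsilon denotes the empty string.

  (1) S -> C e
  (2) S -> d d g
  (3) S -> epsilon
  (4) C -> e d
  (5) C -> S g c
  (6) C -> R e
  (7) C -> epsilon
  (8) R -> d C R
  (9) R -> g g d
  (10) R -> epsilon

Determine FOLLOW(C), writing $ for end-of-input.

FIRST(R) = {epsilon, d, g}
FIRST(S) = {epsilon, d, e, g}  (via C e)
FIRST(C) = {epsilon, d, e, g}  (via S g c, R e)
FOLLOW(S) includes $ since S is the start symbol.
FOLLOW(S): in C->S g c, S is followed by g c with FIRST {g}. Thus FOLLOW(S) = {$, g}.
FOLLOW(R): in C->R e, R is followed by e with FIRST {e}; in R->d C R, the suffix after R is empty (adds nothing new). Thus FOLLOW(R) = {e}.
FOLLOW(C): in S->C e, C is followed by e with FIRST {e}; in R->d C R, C is followed by R with FIRST {epsilon, d, g}; in R->d C R, the suffix after C is nullable, so FOLLOW(C) ⊇ FOLLOW(R) = {e}. Thus FOLLOW(C) = {d, e, g}.

{d, e, g}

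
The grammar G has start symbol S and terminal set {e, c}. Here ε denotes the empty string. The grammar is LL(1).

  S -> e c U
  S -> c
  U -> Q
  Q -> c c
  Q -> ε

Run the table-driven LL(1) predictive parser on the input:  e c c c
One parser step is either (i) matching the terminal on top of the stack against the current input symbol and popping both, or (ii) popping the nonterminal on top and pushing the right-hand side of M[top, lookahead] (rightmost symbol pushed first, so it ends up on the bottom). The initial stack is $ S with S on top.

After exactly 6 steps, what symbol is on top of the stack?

c

     Stack    Input      Action
  1  $ S      e c c c $  expand S -> e c U
  2  $ U c e  e c c c $  match e
  3  $ U c    c c c $    match c
  4  $ U      c c $      expand U -> Q
  5  $ Q      c c $      expand Q -> c c
  6  $ c c    c c $      match c
Stack after step 6: $ c (top = c).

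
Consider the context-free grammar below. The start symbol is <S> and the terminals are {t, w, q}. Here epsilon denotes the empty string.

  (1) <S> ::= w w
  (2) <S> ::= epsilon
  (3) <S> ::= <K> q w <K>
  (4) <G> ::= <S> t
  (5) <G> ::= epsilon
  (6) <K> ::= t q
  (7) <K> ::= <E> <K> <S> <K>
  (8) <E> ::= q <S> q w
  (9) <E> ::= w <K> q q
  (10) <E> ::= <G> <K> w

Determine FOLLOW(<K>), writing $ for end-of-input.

{$, q, t, w}

FIRST(<S>): from <S>::=w w we get {w}; from <S>::=epsilon we get {epsilon}; from <S>::=<K> q w <K> we get {q, t, w}. So FIRST(<S>) = {epsilon, q, t, w}.
FIRST(<G>): from <G>::=<S> t we get {q, t, w}; from <G>::=epsilon we get {epsilon}. So FIRST(<G>) = {epsilon, q, t, w}.
FIRST(<K>): from <K>::=t q we get {t}; from <K>::=<E> <K> <S> <K> we get {q, t, w}. So FIRST(<K>) = {q, t, w}.
FIRST(<E>): from <E>::=q <S> q w we get {q}; from <E>::=w <K> q q we get {w}; from <E>::=<G> <K> w we get {q, t, w}. So FIRST(<E>) = {q, t, w}.
FOLLOW(<S>) includes $ since <S> is the start symbol.
FOLLOW(<S>): in <G>::=<S> t, <S> is followed by t with FIRST {t}; in <K>::=<E> <K> <S> <K>, <S> is followed by <K> with FIRST {q, t, w}; in <E>::=q <S> q w, <S> is followed by q w with FIRST {q}. Thus FOLLOW(<S>) = {$, q, t, w}.
FOLLOW(<G>): in <E>::=<G> <K> w, <G> is followed by <K> w with FIRST {q, t, w}. Thus FOLLOW(<G>) = {q, t, w}.
FOLLOW(<K>): in <S>::=<K> q w <K> (occurrence 1), <K> is followed by q w <K> with FIRST {q}; in <S>::=<K> q w <K> (occurrence 2), the suffix after <K> is empty, so FOLLOW(<K>) ⊇ FOLLOW(<S>) = {$, q, t, w}; in <K>::=<E> <K> <S> <K> (occurrence 1), <K> is followed by <S> <K> with FIRST {q, t, w}; in <K>::=<E> <K> <S> <K> (occurrence 2), the suffix after <K> is empty (adds nothing new); in <E>::=w <K> q q, <K> is followed by q q with FIRST {q}; in <E>::=<G> <K> w, <K> is followed by w with FIRST {w}. Thus FOLLOW(<K>) = {$, q, t, w}.
FOLLOW(<E>): in <K>::=<E> <K> <S> <K>, <E> is followed by <K> <S> <K> with FIRST {q, t, w}. Thus FOLLOW(<E>) = {q, t, w}.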